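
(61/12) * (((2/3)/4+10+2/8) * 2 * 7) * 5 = 266875/72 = 3706.60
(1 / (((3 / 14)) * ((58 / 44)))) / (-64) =-77 / 1392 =-0.06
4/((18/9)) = 2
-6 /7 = -0.86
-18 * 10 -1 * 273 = -453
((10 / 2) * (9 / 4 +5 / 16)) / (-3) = -205 / 48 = -4.27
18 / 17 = 1.06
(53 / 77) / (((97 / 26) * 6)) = 689 / 22407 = 0.03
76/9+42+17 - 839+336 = -3920/9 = -435.56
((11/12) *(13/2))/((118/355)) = 50765/2832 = 17.93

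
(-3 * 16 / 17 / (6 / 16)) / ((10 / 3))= -192 / 85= -2.26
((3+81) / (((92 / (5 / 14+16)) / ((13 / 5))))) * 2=77.66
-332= -332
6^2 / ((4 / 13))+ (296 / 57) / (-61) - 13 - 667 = -1957847 / 3477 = -563.09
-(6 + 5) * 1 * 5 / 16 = -55 / 16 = -3.44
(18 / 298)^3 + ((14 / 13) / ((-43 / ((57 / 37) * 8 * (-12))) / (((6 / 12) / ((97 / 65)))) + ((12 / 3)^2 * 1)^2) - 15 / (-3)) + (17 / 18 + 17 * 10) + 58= 233.95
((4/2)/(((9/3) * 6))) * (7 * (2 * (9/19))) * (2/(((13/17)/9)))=4284/247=17.34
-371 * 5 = -1855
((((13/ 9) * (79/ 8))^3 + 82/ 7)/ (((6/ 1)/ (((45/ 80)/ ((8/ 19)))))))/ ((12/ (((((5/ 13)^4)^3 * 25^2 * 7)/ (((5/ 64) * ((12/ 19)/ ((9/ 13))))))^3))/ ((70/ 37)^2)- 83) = -1692605031650343048710283255786634981632232666015625/ 183675632189796048138286376589872546261298187111968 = -9.22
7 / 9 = 0.78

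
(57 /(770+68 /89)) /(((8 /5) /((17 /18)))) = 143735 /3292704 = 0.04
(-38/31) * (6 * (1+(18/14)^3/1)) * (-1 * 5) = 1222080/10633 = 114.93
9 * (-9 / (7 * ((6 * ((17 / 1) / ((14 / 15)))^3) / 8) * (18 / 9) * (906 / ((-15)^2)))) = -1176 / 3709315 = -0.00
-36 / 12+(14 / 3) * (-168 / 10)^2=1314.12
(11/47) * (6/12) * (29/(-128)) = -319/12032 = -0.03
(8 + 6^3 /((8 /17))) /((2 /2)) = 467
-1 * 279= -279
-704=-704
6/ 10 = 3/ 5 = 0.60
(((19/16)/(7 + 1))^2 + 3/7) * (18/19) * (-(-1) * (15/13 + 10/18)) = 1291975/1770496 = 0.73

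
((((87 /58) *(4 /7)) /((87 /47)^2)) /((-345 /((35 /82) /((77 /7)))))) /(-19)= 2209 /1491751503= 0.00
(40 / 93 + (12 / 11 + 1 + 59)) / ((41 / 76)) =114.04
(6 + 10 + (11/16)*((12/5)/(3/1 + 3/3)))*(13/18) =17069/1440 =11.85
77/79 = 0.97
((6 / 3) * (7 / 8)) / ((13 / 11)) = 77 / 52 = 1.48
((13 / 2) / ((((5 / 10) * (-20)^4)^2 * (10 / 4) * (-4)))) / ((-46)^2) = -0.00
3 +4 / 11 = 37 / 11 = 3.36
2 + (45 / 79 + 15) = 1388 / 79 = 17.57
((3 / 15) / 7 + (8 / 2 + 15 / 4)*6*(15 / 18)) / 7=5429 / 980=5.54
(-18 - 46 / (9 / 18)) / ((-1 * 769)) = 110 / 769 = 0.14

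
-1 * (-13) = 13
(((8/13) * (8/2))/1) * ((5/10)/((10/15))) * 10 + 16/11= 2848/143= 19.92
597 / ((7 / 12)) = 7164 / 7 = 1023.43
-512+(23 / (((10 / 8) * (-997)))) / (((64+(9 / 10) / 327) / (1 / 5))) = -178057520216 / 347768555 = -512.00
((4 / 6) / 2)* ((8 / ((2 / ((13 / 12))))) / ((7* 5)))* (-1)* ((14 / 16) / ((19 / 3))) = -0.01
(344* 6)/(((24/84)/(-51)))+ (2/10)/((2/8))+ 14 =-1842046/5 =-368409.20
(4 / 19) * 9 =36 / 19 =1.89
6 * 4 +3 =27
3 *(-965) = -2895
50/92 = 25/46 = 0.54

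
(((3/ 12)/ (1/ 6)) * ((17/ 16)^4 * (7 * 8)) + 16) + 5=2098005/ 16384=128.05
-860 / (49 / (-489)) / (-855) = -28036 / 2793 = -10.04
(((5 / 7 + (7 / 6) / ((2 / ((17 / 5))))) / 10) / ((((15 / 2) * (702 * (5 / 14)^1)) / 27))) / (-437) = -1133 / 127822500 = -0.00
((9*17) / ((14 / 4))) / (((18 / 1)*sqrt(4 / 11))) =17*sqrt(11) / 14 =4.03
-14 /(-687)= 14 /687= 0.02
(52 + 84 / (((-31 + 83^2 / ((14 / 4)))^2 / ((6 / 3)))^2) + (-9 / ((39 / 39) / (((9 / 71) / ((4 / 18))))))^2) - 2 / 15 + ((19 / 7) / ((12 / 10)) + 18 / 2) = 423684649014988516233 / 4734726525804777740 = 89.48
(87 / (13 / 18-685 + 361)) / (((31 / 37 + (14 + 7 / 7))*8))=-28971 / 13639736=-0.00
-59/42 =-1.40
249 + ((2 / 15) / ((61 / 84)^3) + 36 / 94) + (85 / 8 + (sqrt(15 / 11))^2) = 1228504039361 / 4693967080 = 261.72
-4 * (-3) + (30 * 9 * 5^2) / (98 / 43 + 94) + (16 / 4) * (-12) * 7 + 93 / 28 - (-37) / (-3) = -507929 / 1932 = -262.90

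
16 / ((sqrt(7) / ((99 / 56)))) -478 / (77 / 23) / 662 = -5497 / 25487 + 198 *sqrt(7) / 49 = 10.48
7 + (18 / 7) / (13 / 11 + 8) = 7.28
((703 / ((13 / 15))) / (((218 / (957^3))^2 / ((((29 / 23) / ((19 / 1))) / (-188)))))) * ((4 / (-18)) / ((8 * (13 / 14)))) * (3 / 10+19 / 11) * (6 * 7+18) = 584859529932291149517135 / 34728448144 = 16840934772184.36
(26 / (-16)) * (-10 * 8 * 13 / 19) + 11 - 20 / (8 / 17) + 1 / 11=24051 / 418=57.54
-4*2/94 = -4/47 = -0.09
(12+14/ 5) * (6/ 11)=444/ 55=8.07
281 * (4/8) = 140.50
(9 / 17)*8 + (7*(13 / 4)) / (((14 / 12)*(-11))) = 921 / 374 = 2.46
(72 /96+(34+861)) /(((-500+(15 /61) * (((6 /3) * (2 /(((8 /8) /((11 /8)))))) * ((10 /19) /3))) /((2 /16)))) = -4152697 /18535200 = -0.22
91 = 91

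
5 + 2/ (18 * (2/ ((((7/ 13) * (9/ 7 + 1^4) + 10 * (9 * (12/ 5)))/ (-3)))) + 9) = 31427/ 6003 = 5.24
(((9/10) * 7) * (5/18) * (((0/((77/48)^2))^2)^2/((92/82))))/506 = 0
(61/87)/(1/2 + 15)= 122/2697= 0.05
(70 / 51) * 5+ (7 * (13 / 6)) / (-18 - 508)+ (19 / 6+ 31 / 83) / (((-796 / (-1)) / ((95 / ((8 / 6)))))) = 50694537113 / 7089360672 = 7.15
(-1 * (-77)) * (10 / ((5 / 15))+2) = 2464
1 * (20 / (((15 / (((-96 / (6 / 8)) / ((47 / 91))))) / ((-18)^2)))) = -5031936 / 47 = -107062.47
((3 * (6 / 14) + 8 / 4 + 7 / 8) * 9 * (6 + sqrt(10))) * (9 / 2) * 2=18873 * sqrt(10) / 56 + 56619 / 28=3087.85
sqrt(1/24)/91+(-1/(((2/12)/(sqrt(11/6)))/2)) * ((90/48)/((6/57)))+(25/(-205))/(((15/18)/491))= -285 * sqrt(66)/8 - 2946/41+sqrt(6)/1092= -361.27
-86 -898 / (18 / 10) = -584.89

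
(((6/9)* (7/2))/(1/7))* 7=343/3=114.33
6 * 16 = 96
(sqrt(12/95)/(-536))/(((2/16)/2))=-0.01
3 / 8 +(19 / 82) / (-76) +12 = 12.37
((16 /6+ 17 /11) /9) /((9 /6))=0.31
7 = 7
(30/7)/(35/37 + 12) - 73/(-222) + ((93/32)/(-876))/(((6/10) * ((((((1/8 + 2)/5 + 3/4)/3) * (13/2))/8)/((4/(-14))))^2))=93069743413859/142000491797346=0.66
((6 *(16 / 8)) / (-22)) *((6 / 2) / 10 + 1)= -39 / 55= -0.71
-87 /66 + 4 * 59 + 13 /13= 5185 /22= 235.68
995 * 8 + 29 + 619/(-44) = 350897/44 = 7974.93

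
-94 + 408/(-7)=-1066/7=-152.29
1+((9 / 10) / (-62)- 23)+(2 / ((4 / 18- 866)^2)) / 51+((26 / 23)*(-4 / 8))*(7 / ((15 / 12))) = -46326285183713 / 1839824287360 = -25.18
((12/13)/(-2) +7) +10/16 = 745/104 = 7.16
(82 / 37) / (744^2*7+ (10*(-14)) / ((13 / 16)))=533 / 931836416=0.00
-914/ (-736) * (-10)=-2285/ 184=-12.42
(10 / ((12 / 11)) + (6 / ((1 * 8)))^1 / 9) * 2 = 37 / 2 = 18.50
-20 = -20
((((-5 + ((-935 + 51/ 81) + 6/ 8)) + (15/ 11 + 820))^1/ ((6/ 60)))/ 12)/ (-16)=696505/ 114048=6.11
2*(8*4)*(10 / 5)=128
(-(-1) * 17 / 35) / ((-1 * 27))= -17 / 945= -0.02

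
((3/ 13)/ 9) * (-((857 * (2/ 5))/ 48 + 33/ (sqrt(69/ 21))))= -11 * sqrt(161)/ 299 - 857/ 4680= -0.65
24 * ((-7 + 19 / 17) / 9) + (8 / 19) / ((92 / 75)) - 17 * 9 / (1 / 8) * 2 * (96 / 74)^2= -126171088654 / 30510903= -4135.28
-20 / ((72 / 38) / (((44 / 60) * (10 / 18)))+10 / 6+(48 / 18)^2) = -37620 / 25259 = -1.49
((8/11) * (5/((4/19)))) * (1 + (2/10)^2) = 988/55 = 17.96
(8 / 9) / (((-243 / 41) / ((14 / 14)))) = -328 / 2187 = -0.15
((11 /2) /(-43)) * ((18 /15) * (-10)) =66 /43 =1.53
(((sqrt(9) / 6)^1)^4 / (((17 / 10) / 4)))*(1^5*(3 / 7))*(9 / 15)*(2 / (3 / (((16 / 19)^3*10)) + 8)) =368640 / 41442583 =0.01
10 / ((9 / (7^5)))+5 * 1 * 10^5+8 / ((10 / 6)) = 23340566 / 45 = 518679.24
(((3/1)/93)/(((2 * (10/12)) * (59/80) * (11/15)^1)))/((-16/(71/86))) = -3195/1730234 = -0.00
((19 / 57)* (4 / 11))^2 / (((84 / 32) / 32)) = 4096 / 22869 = 0.18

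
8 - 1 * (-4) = 12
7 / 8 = 0.88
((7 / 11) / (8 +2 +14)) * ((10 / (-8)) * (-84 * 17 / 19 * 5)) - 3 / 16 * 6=2368 / 209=11.33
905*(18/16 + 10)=80545/8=10068.12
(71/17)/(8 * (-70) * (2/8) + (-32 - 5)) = -71/3009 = -0.02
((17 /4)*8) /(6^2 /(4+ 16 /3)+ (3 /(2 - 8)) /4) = 1904 /209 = 9.11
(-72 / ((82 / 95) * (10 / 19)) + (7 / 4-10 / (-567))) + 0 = -14573095 / 92988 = -156.72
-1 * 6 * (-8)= 48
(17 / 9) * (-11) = -187 / 9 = -20.78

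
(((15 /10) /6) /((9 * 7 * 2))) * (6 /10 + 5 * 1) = 1 /90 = 0.01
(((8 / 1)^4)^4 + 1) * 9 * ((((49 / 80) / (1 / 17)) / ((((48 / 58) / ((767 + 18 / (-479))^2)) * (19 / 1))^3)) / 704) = 2811683142768288690947985498868436426224936676025390625 / 1433368119608228340819296256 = 1961591795090841537026775000.00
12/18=2/3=0.67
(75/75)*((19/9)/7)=19/63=0.30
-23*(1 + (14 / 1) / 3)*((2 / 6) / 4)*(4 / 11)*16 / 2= -31.60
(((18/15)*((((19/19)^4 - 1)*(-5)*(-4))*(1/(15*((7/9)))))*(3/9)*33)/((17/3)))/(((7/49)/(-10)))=0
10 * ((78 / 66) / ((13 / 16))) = 160 / 11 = 14.55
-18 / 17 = -1.06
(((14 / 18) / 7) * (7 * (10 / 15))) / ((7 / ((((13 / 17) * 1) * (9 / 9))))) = 26 / 459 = 0.06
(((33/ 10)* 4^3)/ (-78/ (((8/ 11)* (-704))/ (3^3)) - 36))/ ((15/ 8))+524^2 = 56033376304/ 204075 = 274572.47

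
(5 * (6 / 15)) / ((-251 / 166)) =-332 / 251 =-1.32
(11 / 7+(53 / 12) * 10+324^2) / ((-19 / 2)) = -4410913 / 399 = -11054.92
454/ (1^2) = 454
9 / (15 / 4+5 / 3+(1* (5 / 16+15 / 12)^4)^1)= 0.79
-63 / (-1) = 63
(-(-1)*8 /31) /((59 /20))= 160 /1829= 0.09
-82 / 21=-3.90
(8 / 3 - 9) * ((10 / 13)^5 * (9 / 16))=-356250 / 371293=-0.96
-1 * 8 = -8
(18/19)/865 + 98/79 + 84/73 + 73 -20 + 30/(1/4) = 16623794041/94780645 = 175.39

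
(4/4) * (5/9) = 5/9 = 0.56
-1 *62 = -62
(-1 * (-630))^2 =396900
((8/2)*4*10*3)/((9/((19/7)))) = 3040/21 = 144.76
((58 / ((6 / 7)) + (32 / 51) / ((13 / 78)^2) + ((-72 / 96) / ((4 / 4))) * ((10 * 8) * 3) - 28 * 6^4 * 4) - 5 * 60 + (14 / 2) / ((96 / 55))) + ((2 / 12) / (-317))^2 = -71603713194125 / 491994144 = -145537.73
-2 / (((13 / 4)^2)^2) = -512 / 28561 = -0.02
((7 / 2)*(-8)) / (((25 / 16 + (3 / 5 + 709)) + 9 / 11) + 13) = -24640 / 637983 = -0.04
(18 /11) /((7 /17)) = 306 /77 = 3.97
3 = 3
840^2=705600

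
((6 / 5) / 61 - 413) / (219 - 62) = -125959 / 47885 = -2.63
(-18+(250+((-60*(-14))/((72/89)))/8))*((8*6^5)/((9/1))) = 2500704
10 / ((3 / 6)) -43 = -23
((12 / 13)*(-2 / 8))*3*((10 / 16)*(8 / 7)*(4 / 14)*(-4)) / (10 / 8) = 288 / 637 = 0.45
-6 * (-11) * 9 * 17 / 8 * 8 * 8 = 80784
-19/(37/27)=-513/37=-13.86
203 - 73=130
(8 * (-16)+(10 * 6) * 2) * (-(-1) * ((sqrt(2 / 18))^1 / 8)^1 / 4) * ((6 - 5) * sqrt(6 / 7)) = -sqrt(42) / 84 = -0.08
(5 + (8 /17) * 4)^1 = 117 /17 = 6.88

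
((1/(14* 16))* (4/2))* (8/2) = 1/28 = 0.04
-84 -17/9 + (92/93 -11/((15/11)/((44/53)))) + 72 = -1448867/73935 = -19.60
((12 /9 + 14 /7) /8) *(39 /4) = 65 /16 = 4.06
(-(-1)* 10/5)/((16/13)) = 13/8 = 1.62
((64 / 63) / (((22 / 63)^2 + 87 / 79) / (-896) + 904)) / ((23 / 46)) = 570802176 / 253970909645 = 0.00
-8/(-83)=8/83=0.10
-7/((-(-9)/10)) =-70/9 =-7.78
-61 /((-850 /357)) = 1281 /50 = 25.62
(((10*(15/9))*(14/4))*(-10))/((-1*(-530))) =-175/159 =-1.10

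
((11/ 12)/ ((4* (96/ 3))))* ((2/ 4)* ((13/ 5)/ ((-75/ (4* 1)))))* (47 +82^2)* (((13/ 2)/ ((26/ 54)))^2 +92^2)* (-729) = 542489886081/ 25600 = 21191011.18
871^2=758641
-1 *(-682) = 682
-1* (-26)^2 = -676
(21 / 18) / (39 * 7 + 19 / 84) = 98 / 22951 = 0.00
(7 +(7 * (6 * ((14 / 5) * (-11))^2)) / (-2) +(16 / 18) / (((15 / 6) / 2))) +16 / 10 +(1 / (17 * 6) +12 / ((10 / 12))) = -152217551 / 7650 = -19897.72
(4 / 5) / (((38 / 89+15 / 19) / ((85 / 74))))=3382 / 4477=0.76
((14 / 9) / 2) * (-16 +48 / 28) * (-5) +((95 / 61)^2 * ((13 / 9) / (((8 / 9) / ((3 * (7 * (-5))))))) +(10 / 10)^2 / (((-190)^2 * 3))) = -866292805799 / 2417905800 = -358.28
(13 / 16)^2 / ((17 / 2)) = 169 / 2176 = 0.08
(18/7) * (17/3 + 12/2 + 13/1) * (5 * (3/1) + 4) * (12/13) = 101232/91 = 1112.44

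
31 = 31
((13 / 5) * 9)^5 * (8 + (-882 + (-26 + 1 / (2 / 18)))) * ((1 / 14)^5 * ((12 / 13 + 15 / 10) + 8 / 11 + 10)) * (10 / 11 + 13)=-78607817686679697 / 36975400000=-2125949.08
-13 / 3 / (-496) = 13 / 1488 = 0.01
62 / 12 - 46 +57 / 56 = -6689 / 168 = -39.82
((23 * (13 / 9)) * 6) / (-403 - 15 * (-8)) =-598 / 849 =-0.70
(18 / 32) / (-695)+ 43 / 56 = 0.77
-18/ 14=-9/ 7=-1.29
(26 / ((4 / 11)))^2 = 20449 / 4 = 5112.25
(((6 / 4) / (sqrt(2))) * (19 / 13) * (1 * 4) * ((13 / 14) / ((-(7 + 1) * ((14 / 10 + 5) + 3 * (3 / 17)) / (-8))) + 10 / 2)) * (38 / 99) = 804365 * sqrt(2) / 93093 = 12.22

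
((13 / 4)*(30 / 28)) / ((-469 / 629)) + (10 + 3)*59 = 20021833 / 26264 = 762.33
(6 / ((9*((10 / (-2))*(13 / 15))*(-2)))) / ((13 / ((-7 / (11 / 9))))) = -63 / 1859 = -0.03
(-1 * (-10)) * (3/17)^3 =270/4913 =0.05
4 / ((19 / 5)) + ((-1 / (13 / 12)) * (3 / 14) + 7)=13581 / 1729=7.85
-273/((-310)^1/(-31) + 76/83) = -7553/302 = -25.01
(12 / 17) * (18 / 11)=216 / 187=1.16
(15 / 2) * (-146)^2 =159870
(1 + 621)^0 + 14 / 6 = 10 / 3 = 3.33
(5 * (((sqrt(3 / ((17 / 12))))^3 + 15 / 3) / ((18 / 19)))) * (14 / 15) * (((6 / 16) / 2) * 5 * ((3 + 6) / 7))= 2565 * sqrt(17) / 578 + 475 / 16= 47.98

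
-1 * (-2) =2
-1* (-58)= 58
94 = 94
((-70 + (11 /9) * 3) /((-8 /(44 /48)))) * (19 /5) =28.88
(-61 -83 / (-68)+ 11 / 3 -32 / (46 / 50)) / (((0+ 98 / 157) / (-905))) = 60596552885 / 459816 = 131784.35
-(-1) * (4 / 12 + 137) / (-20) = -103 / 15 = -6.87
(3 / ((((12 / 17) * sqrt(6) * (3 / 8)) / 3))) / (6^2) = 17 * sqrt(6) / 108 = 0.39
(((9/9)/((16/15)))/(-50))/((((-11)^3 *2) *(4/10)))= 3/170368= 0.00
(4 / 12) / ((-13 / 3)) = -1 / 13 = -0.08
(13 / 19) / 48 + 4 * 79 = 288205 / 912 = 316.01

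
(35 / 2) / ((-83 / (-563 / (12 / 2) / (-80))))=-0.25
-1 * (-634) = 634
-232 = -232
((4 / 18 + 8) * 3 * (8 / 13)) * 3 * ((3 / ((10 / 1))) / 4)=222 / 65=3.42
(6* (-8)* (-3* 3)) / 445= 432 / 445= 0.97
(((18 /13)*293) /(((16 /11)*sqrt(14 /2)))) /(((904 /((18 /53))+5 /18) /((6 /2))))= 783189*sqrt(7) /17441788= 0.12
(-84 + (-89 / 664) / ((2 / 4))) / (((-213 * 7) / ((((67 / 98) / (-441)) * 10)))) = -9372295 / 10696714308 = -0.00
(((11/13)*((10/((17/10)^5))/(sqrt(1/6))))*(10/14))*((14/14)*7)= 55000000*sqrt(6)/18458141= 7.30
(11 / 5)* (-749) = -8239 / 5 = -1647.80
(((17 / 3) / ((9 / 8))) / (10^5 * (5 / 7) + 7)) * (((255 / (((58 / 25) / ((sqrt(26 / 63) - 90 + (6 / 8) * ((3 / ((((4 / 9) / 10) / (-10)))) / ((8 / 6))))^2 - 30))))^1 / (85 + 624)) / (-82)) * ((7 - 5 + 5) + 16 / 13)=-13750924643461625 / 56817090921292416 + 3227588125 * sqrt(182) / 65760521899644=-0.24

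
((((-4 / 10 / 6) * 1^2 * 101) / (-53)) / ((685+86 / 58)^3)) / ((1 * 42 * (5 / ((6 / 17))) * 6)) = 2463289 / 22393307356062652800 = 0.00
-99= -99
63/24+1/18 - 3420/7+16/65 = -15909721/32760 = -485.64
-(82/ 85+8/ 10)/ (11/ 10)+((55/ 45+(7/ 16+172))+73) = 6598853/ 26928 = 245.06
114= 114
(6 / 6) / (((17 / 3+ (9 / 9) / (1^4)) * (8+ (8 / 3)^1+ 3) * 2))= 9 / 1640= 0.01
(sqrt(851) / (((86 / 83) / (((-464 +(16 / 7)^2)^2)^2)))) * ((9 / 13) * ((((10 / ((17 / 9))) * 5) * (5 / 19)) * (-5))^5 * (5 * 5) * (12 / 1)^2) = -159329791247378553292837.50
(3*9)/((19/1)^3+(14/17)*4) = 459/116659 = 0.00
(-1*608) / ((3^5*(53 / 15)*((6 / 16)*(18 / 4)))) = -48640 / 115911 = -0.42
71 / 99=0.72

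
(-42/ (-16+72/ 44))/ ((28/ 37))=1221/ 316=3.86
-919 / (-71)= 12.94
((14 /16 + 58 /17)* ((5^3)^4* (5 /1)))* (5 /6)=3558349609375 /816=4360722560.51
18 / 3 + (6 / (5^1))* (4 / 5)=174 / 25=6.96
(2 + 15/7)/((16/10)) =145/56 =2.59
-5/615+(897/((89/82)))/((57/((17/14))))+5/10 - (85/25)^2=475945697/72797550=6.54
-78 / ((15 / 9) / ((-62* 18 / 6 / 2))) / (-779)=-21762 / 3895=-5.59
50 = 50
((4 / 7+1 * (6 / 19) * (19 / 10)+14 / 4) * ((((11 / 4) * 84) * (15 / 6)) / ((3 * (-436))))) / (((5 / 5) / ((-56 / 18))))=77 / 12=6.42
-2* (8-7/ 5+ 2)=-17.20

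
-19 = -19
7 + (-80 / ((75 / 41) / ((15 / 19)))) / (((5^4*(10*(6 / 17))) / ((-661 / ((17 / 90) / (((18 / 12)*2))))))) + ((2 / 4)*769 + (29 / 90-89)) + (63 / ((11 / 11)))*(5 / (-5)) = 43192448 / 106875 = 404.14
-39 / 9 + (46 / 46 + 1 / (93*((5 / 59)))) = -497 / 155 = -3.21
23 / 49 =0.47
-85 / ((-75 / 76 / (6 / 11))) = 46.98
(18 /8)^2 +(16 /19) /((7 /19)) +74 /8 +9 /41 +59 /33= 2819419 /151536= 18.61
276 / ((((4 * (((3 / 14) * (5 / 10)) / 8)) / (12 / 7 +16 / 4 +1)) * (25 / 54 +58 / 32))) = 14943744 / 983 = 15202.18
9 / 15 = 0.60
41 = 41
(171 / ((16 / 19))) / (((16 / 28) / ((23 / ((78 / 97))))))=10164.19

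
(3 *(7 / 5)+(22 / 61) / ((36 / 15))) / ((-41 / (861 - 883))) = 87571 / 37515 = 2.33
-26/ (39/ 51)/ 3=-11.33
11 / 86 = 0.13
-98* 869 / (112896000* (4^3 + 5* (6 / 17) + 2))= -14773 / 1327104000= -0.00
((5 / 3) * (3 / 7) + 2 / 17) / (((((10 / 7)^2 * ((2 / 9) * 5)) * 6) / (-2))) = -2079 / 17000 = -0.12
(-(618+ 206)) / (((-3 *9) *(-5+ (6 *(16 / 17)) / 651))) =-3039736 / 497151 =-6.11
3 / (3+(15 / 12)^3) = 192 / 317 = 0.61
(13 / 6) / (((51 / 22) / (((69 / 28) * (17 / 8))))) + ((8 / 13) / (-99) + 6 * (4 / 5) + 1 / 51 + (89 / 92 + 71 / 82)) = 266685835007 / 23107724640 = 11.54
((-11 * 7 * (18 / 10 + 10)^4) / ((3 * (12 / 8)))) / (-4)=933036797 / 11250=82936.60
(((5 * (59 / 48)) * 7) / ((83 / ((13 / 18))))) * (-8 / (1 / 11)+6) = -1100645 / 35856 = -30.70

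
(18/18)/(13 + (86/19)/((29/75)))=551/13613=0.04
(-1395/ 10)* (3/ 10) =-837/ 20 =-41.85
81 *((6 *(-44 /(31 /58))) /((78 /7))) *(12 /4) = -4340952 /403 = -10771.59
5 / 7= 0.71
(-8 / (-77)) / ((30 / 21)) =4 / 55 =0.07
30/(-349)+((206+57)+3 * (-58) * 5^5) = -189676993/349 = -543487.09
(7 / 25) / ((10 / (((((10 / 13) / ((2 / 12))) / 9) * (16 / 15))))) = 224 / 14625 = 0.02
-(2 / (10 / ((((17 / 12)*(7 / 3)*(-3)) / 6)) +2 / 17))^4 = -200533921 / 15527402881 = -0.01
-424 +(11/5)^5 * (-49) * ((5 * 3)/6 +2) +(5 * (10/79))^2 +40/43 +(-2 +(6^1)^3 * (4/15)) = -19675750797733/1677268750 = -11730.83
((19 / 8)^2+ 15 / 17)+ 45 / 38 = 159323 / 20672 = 7.71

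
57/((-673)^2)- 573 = -259528260/452929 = -573.00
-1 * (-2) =2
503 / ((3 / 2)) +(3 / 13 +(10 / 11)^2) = 1587427 / 4719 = 336.39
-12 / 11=-1.09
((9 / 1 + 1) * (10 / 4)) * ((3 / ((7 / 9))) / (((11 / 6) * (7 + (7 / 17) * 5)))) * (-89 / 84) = -6.15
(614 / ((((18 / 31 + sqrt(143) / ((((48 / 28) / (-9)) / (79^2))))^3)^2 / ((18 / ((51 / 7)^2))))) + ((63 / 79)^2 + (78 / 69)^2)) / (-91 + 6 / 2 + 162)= 9589749890111182723637667901422724014456352506511360 * sqrt(143) / 16585130238370932368089885547062401447110508001948086234822072469613134742239890384433643589 + 433334983400789206390940770314789158947437243744201191163025987372822526598613334806227630419753549 / 16755221263937997406695768692334963211513143729570137094246845699982963173748987040416514334935230426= 0.03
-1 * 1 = -1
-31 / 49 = -0.63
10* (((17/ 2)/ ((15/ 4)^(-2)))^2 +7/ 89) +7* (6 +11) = 6516086557/ 45568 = 142996.98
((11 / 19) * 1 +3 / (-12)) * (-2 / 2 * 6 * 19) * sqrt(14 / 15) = -5 * sqrt(210) / 2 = -36.23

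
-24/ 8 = -3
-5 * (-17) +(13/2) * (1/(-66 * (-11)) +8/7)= 939535/10164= 92.44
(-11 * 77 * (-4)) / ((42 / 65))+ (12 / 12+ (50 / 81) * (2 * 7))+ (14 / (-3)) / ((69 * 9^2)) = 88076623 / 16767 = 5252.97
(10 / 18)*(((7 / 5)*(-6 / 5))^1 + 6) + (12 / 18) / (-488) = 8779 / 3660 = 2.40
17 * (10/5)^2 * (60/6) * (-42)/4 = -7140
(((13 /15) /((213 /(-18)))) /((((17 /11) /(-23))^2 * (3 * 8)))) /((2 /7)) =-2.37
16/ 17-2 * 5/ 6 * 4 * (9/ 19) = -716/ 323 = -2.22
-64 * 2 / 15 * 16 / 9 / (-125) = 2048 / 16875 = 0.12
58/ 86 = 29/ 43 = 0.67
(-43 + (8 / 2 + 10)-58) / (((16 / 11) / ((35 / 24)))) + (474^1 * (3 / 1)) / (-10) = -146833 / 640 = -229.43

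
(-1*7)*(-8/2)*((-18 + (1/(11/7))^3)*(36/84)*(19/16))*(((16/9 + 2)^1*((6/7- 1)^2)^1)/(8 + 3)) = -7627645/4304454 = -1.77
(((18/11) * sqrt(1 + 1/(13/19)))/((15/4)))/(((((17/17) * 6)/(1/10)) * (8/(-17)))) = -17 * sqrt(26)/3575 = -0.02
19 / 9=2.11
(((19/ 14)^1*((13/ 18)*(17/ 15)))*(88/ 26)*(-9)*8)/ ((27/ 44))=-1250656/ 2835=-441.15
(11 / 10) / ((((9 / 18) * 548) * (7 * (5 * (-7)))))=-11 / 671300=-0.00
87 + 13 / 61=5320 / 61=87.21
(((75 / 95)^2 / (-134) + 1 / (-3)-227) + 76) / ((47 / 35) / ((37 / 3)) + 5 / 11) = -268.60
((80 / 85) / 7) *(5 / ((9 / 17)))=1.27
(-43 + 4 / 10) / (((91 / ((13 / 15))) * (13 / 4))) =-284 / 2275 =-0.12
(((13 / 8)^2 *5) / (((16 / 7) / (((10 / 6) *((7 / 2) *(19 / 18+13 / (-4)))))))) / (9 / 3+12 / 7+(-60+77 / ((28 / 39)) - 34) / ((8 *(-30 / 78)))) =-572424125 / 3158784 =-181.22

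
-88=-88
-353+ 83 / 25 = -8742 / 25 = -349.68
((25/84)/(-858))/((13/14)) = -25/66924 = -0.00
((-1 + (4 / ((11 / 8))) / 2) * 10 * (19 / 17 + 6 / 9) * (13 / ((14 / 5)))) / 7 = 21125 / 3927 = 5.38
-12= -12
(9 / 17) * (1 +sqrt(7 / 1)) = 9 / 17 +9 * sqrt(7) / 17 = 1.93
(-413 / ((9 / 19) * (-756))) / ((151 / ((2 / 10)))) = 1121 / 733860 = 0.00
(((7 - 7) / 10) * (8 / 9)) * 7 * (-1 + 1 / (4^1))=0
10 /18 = 5 /9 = 0.56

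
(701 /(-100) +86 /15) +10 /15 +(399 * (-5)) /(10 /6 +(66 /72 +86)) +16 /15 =-7036369 /318900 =-22.06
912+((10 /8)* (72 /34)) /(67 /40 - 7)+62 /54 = 29742385 /32589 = 912.65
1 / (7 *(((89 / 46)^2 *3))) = 2116 / 166341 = 0.01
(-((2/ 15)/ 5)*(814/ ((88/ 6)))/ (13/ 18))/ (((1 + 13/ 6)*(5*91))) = -3996/ 2809625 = -0.00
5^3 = 125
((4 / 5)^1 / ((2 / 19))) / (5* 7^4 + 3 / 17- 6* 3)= 323 / 509455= 0.00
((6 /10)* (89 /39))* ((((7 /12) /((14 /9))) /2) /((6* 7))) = 0.01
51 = 51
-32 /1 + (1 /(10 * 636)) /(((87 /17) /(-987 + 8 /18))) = -159507103 /4979880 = -32.03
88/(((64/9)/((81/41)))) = 8019/328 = 24.45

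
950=950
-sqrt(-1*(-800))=-28.28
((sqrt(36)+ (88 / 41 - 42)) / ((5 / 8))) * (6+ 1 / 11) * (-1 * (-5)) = -743968 / 451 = -1649.60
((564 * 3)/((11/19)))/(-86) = -16074/473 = -33.98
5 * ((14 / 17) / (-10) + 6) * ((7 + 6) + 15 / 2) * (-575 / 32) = -11858225 / 1088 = -10899.10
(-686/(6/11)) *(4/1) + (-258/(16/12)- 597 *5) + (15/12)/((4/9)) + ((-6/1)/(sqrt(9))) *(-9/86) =-16937483/2064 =-8206.14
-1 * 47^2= -2209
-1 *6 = -6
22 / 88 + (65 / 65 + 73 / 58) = 291 / 116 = 2.51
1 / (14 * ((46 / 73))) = 73 / 644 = 0.11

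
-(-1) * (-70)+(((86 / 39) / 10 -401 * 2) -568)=-1439.78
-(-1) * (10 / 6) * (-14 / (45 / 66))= -308 / 9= -34.22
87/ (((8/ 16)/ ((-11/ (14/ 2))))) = -1914/ 7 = -273.43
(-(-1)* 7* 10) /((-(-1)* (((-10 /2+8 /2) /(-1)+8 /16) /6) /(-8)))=-2240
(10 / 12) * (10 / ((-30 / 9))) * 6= -15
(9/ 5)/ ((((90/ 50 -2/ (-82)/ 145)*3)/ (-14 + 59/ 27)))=-379291/ 96318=-3.94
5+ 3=8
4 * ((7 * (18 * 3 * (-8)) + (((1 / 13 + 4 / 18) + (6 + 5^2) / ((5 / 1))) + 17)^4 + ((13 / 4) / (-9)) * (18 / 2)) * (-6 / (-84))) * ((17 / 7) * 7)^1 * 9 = 2404405097021517383 / 182183478750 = 13197712.07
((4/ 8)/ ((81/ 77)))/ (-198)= -7/ 2916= -0.00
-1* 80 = -80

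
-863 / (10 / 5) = -863 / 2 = -431.50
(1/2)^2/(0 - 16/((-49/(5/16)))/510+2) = 2499/19994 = 0.12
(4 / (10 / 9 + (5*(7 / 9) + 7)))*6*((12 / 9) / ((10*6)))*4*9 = 8 / 5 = 1.60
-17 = -17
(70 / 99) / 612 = 35 / 30294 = 0.00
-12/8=-3/2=-1.50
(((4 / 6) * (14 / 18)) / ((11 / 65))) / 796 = 455 / 118206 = 0.00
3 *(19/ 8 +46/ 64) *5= 46.41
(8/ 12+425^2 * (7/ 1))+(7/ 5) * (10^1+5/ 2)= 7586359/ 6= 1264393.17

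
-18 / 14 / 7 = -9 / 49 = -0.18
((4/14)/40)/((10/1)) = 1/1400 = 0.00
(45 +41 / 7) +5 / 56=2853 / 56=50.95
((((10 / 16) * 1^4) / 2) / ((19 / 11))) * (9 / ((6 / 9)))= 1485 / 608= 2.44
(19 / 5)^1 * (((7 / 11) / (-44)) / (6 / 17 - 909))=119 / 1967460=0.00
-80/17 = -4.71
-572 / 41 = -13.95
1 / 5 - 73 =-364 / 5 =-72.80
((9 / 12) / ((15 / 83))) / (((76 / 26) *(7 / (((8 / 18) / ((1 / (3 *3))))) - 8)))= -1079 / 4750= -0.23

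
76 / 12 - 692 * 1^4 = -685.67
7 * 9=63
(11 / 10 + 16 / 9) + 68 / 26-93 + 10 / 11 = -1114513 / 12870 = -86.60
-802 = -802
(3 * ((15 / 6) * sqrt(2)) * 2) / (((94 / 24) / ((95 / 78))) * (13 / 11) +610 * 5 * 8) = 31350 * sqrt(2) / 51003943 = 0.00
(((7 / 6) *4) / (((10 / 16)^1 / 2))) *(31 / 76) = 1736 / 285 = 6.09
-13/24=-0.54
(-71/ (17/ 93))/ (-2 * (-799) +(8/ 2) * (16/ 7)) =-0.24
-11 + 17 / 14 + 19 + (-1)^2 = 143 / 14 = 10.21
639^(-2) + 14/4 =2858249/816642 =3.50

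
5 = 5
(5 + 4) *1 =9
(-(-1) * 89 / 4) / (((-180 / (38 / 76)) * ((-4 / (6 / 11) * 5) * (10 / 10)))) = 89 / 52800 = 0.00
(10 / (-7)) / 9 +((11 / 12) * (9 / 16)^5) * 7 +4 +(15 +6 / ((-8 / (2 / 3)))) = 4942000505 / 264241152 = 18.70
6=6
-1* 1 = -1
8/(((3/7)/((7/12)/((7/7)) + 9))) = 178.89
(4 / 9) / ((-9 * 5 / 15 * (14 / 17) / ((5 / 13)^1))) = -170 / 2457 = -0.07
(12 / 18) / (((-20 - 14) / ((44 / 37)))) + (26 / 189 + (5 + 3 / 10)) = 6436513 / 1188810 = 5.41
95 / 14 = 6.79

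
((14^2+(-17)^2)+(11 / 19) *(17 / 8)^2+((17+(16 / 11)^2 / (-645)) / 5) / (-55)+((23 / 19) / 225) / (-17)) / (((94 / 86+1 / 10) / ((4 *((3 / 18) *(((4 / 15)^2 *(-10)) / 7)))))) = -1297874303318702 / 46893459083625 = -27.68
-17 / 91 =-0.19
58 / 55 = 1.05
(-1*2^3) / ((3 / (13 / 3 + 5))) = -224 / 9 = -24.89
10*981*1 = 9810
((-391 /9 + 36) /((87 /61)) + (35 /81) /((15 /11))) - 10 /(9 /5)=-73700 /7047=-10.46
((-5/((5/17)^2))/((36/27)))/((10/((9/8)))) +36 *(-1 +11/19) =-609057/30400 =-20.03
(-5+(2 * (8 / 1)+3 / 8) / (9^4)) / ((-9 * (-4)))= -262309 / 1889568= -0.14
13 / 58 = 0.22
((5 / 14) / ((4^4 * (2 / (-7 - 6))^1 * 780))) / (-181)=1 / 15568896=0.00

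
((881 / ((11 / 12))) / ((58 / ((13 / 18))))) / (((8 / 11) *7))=11453 / 4872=2.35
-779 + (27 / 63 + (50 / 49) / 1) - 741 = -74409 / 49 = -1518.55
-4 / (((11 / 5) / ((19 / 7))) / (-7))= 380 / 11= 34.55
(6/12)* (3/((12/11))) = 11/8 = 1.38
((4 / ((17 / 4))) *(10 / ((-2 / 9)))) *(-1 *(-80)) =-57600 / 17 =-3388.24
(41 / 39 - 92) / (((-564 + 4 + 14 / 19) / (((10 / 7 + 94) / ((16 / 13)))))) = 11254631 / 892584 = 12.61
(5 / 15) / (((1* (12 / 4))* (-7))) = -1 / 63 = -0.02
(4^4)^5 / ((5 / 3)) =3298534883328 / 5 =659706976665.60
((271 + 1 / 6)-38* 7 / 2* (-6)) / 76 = 6415 / 456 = 14.07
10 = 10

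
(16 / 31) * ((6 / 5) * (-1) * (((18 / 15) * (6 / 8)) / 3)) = -144 / 775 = -0.19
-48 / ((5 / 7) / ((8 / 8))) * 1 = -336 / 5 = -67.20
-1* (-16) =16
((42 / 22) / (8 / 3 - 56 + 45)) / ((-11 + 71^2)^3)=-63 / 34997469925000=-0.00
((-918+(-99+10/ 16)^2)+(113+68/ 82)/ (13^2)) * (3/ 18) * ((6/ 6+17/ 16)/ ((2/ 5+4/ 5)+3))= 16435751035/ 22923264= 716.99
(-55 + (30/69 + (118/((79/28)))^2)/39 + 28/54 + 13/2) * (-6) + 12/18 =325635619/16794531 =19.39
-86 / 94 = -43 / 47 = -0.91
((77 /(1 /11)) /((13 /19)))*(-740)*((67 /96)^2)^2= -59994018196805 /276037632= -217340.00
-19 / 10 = -1.90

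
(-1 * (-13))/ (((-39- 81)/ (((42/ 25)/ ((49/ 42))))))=-39/ 250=-0.16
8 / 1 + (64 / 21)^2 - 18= -314 / 441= -0.71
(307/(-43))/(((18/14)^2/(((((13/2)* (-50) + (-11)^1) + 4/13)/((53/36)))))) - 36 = 252991460/266643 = 948.80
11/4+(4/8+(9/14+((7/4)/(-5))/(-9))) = 2477/630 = 3.93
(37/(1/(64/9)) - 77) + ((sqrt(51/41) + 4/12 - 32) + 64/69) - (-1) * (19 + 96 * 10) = sqrt(2091)/41 + 234815/207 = 1135.49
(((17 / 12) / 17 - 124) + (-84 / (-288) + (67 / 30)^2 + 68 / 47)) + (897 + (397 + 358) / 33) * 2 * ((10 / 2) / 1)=8451334601 / 930600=9081.60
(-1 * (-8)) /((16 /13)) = 13 /2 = 6.50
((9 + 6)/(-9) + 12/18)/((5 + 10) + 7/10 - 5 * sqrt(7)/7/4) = -43960/689547 - 500 * sqrt(7)/689547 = -0.07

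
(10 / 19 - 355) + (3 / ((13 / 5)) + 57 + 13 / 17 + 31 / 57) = -3716257 / 12597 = -295.01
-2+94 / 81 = -68 / 81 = -0.84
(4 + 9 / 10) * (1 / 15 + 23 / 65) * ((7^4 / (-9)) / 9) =-4823609 / 78975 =-61.08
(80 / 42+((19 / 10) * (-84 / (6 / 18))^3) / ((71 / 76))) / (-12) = 60659398274 / 22365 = 2712246.74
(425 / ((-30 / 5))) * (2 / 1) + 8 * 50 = 775 / 3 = 258.33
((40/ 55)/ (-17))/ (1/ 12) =-96/ 187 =-0.51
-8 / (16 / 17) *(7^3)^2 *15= -30000495 / 2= -15000247.50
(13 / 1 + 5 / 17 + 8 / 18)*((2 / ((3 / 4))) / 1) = 16816 / 459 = 36.64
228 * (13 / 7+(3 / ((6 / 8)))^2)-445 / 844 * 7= 24032195 / 5908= 4067.74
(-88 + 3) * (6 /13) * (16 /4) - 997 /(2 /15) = -198495 /26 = -7634.42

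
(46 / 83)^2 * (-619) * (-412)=539639248 / 6889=78333.47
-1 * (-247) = 247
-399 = -399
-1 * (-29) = 29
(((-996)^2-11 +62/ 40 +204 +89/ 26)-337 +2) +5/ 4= 128944429/ 130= 991880.22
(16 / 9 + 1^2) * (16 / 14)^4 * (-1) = -102400 / 21609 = -4.74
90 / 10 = 9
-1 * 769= -769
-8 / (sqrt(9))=-8 / 3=-2.67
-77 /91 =-11 /13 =-0.85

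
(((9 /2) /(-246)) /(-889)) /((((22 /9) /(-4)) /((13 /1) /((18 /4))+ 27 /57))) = -1725 /15235682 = -0.00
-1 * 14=-14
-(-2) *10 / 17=20 / 17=1.18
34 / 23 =1.48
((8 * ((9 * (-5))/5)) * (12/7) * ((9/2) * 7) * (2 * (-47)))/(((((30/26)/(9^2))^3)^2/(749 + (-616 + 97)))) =31437980506987882206912/3125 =10060153762236122306.21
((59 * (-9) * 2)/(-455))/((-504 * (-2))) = 59/25480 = 0.00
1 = 1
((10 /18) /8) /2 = 5 /144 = 0.03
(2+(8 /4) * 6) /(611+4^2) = 0.02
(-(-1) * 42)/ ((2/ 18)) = 378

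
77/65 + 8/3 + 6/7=6427/1365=4.71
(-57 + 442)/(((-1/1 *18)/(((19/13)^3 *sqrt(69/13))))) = -2640715 *sqrt(897)/514098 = -153.84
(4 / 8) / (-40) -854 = -68321 / 80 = -854.01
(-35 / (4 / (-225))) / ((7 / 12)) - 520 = 2855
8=8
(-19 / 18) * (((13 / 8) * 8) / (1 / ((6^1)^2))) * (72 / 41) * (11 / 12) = -32604 / 41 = -795.22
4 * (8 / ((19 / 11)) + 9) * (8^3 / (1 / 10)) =279174.74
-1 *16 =-16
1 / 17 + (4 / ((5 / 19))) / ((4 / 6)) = 1943 / 85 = 22.86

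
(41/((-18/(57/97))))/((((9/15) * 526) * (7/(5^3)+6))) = -486875/695225772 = -0.00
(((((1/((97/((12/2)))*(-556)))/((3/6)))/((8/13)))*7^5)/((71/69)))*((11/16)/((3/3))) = -497504007/122533504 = -4.06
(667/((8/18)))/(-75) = -2001/100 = -20.01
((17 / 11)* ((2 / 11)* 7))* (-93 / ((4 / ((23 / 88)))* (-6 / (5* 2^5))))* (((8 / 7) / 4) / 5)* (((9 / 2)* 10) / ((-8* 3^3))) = -60605 / 15972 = -3.79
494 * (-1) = -494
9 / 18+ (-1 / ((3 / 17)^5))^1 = -2839471 / 486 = -5842.53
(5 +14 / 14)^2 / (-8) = -9 / 2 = -4.50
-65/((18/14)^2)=-3185/81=-39.32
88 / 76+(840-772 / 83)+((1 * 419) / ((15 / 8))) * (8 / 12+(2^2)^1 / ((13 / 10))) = 1539196414 / 922545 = 1668.42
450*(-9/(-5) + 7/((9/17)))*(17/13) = 8840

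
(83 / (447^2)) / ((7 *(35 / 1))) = 83 / 48953205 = 0.00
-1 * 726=-726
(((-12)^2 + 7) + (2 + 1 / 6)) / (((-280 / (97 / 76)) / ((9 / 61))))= -267429 / 2596160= -0.10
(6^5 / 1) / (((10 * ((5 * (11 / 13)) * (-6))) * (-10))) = 3.06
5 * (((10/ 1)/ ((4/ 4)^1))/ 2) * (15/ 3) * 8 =1000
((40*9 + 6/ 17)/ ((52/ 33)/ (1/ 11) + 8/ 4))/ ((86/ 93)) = 854577/ 42398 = 20.16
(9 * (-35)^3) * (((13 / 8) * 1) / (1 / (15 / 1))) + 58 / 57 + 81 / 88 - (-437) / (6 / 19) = -9404317.35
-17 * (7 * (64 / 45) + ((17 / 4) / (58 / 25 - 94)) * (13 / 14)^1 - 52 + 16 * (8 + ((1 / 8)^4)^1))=-22496189437 / 15402240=-1460.58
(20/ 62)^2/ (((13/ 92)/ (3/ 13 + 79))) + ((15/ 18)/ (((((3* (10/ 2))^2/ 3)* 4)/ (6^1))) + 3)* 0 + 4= 10125636/ 162409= 62.35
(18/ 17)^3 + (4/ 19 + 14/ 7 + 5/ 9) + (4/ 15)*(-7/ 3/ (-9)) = 152064161/ 37805535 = 4.02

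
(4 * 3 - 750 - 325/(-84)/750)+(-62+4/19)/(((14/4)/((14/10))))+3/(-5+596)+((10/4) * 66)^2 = 26462.29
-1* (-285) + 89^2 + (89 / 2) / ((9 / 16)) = 74566 / 9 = 8285.11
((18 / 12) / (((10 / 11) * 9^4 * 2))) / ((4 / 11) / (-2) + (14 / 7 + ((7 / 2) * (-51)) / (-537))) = 21659 / 370434060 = 0.00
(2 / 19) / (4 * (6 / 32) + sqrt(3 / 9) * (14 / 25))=45000 / 261041 - 11200 * sqrt(3) / 261041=0.10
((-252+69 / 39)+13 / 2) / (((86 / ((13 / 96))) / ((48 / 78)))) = -6337 / 26832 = -0.24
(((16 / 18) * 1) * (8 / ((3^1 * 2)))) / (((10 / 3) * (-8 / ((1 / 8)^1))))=-1 / 180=-0.01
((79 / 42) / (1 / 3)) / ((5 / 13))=14.67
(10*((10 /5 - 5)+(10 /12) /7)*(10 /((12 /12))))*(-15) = 30250 /7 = 4321.43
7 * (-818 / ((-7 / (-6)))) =-4908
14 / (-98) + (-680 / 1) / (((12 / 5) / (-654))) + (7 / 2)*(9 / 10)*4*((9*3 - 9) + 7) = 1299304 / 7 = 185614.86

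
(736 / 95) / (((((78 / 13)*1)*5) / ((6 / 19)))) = 736 / 9025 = 0.08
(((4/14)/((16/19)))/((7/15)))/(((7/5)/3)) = 4275/2744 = 1.56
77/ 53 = 1.45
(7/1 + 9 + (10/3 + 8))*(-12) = -328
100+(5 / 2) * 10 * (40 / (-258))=12400 / 129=96.12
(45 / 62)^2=2025 / 3844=0.53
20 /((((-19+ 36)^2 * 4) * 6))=5 /1734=0.00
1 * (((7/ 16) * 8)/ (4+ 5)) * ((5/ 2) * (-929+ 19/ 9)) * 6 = -145985/ 27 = -5406.85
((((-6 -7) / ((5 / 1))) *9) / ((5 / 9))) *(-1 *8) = 8424 / 25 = 336.96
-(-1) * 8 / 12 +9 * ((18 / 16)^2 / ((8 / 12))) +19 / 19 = 7201 / 384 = 18.75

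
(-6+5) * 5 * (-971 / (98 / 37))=179635 / 98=1833.01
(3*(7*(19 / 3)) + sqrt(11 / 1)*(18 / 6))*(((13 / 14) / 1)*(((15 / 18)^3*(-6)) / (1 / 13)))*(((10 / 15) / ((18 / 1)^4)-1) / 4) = 3326405875*sqrt(11) / 105815808 + 63201711625 / 45349632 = 1497.92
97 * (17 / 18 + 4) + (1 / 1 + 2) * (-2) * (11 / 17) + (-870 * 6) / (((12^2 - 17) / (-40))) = 82380571 / 38862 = 2119.82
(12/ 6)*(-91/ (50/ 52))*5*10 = -9464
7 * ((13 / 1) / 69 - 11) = -5222 / 69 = -75.68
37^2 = 1369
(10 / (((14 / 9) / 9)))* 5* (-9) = -2603.57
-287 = -287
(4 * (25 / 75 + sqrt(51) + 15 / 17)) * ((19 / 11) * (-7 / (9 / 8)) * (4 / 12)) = -4256 * sqrt(51) / 297 - 263872 / 15147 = -119.76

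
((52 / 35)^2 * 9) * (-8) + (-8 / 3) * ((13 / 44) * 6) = -2205268 / 13475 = -163.66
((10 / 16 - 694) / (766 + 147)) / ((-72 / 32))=1849 / 5478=0.34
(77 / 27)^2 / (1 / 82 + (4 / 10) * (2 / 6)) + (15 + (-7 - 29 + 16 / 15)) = 7819249 / 217485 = 35.95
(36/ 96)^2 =9/ 64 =0.14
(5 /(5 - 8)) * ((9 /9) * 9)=-15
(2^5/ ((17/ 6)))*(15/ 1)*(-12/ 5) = -6912/ 17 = -406.59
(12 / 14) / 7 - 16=-15.88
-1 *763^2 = -582169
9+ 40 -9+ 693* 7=4891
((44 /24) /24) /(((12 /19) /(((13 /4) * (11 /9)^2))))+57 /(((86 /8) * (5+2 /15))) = 3003276667 /1853736192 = 1.62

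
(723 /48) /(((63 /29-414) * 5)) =-6989 /955440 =-0.01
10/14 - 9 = -58/7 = -8.29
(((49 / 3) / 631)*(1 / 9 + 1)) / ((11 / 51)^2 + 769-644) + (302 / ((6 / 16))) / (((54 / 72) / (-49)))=-48591949937153 / 923536017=-52615.11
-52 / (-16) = 13 / 4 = 3.25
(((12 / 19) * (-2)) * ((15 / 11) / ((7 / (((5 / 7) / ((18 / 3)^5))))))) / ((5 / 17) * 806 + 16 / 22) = -425 / 4470967368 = -0.00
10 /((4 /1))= 5 /2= 2.50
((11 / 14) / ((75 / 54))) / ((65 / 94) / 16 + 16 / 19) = 314336 / 491925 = 0.64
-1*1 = -1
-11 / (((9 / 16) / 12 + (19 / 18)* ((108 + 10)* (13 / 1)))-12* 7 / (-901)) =-5708736 / 840410183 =-0.01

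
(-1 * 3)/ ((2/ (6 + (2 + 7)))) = -45/ 2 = -22.50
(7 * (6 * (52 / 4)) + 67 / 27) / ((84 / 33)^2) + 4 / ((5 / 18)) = 10483541 / 105840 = 99.05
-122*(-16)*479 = 935008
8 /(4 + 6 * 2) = 1 /2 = 0.50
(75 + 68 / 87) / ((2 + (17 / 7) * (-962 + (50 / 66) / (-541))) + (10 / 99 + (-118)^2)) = 823933803 / 126009963263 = 0.01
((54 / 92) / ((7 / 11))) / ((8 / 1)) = 0.12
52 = 52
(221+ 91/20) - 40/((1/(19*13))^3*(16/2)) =-1506917789/20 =-75345889.45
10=10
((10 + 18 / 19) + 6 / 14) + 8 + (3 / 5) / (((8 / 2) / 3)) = 52737 / 2660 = 19.83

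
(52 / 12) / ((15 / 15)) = 13 / 3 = 4.33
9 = 9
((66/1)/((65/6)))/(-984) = -33/5330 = -0.01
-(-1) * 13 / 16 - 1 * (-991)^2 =-15713283 / 16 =-982080.19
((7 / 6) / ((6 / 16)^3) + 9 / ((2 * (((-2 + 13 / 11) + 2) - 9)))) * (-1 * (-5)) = 1501025 / 13932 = 107.74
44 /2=22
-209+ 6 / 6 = -208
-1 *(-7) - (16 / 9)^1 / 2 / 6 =185 / 27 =6.85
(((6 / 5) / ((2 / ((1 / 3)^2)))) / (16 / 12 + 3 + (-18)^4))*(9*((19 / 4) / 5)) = 171 / 31494100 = 0.00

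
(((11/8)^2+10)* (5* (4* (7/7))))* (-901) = -3428305/16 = -214269.06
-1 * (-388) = 388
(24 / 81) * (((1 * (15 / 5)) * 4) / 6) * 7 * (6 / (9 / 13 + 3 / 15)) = 7280 / 261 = 27.89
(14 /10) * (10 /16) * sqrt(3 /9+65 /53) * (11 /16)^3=9317 * sqrt(9858) /2605056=0.36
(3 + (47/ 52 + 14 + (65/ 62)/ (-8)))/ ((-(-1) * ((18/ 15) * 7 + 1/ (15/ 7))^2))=25784775/ 114058672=0.23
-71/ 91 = -0.78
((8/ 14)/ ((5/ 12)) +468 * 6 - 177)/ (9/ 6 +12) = 20474/ 105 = 194.99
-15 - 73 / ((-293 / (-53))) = -8264 / 293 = -28.20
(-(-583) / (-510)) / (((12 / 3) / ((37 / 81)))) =-0.13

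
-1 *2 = -2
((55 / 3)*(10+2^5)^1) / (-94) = -385 / 47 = -8.19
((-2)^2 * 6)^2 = 576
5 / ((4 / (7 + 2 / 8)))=145 / 16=9.06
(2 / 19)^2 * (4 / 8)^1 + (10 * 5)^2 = 902502 / 361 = 2500.01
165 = 165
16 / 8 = 2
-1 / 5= -0.20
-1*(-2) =2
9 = 9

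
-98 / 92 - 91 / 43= -6293 / 1978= -3.18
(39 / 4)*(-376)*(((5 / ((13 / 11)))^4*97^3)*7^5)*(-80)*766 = 2425627042549462890600000 / 2197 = 1104063287459928489121.53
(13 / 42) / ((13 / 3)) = 0.07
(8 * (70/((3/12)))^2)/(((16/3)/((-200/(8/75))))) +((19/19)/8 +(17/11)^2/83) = -17715851987645/80344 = -220499999.85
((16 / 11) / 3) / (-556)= -4 / 4587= -0.00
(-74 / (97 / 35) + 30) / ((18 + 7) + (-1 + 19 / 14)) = 896 / 6887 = 0.13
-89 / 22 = -4.05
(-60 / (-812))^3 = 3375 / 8365427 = 0.00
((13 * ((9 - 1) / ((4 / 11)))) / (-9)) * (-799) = 228514 / 9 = 25390.44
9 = 9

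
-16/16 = -1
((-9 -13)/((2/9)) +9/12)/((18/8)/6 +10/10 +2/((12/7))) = -2358/61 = -38.66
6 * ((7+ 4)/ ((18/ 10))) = 110/ 3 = 36.67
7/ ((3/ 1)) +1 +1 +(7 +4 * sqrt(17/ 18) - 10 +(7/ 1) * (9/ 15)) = 2 * sqrt(34)/ 3 +83/ 15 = 9.42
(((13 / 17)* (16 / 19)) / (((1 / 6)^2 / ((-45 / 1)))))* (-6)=2021760 / 323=6259.32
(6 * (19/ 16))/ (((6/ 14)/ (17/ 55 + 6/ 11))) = 6251/ 440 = 14.21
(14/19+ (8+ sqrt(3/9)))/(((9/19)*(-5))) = -166/45- 19*sqrt(3)/135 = -3.93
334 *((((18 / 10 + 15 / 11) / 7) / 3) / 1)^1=50.32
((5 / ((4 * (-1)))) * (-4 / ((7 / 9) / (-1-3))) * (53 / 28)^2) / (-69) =42135 / 31556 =1.34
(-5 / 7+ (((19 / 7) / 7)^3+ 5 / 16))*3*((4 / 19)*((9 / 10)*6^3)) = -471350259 / 11176655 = -42.17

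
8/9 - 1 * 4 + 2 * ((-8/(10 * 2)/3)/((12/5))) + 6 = 25/9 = 2.78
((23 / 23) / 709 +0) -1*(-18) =12763 / 709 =18.00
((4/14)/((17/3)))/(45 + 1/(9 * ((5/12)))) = 90/80801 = 0.00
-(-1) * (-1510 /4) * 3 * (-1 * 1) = 2265 /2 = 1132.50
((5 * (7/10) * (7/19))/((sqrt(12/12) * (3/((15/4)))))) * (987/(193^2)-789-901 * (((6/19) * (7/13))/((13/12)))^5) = -1229028345818118517170814875/966339513455951601285124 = -1271.84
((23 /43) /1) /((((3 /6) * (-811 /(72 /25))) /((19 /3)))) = -20976 /871825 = -0.02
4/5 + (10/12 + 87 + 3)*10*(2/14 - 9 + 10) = 109084/105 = 1038.90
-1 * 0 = 0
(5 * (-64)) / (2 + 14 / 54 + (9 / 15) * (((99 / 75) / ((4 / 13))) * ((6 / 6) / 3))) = -4320000 / 42083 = -102.65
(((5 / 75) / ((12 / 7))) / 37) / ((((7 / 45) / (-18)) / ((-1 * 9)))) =81 / 74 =1.09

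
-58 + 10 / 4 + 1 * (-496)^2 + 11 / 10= 1229808 / 5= 245961.60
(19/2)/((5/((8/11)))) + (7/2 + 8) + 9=2407/110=21.88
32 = 32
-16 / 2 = -8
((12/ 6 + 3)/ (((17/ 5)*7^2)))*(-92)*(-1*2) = 4600/ 833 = 5.52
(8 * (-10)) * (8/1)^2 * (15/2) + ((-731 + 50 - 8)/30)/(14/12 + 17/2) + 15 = -11132339/290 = -38387.38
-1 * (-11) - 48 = -37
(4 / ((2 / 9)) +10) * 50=1400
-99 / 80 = -1.24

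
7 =7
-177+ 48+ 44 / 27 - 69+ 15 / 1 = -4897 / 27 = -181.37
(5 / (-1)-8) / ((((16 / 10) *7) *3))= -65 / 168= -0.39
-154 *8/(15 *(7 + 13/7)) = -4312/465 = -9.27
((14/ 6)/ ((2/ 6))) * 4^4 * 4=7168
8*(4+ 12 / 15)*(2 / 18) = 64 / 15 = 4.27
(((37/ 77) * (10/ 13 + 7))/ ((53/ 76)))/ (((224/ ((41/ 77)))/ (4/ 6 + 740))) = 294023423/ 31195164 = 9.43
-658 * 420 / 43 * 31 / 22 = -4283580 / 473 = -9056.19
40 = 40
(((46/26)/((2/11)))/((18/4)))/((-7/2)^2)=1012/5733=0.18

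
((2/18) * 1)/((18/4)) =2/81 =0.02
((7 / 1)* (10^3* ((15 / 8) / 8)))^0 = 1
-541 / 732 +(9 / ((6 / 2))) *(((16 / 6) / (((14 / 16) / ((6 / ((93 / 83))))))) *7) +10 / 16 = 15548359 / 45384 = 342.60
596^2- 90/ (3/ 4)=355096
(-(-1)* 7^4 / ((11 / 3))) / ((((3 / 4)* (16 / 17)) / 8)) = 81634 / 11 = 7421.27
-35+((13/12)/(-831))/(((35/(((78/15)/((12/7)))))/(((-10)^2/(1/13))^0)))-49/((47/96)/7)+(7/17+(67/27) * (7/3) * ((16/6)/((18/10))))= -70340327479111/96806680200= -726.61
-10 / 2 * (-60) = 300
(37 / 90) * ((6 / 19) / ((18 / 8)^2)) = 592 / 23085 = 0.03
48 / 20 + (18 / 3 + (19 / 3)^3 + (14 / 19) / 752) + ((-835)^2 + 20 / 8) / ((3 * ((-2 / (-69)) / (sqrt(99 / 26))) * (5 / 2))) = 253105721 / 964440 + 19243479 * sqrt(286) / 52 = 6258661.66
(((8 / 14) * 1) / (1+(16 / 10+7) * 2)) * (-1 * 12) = -240 / 637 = -0.38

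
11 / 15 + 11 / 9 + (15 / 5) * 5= 16.96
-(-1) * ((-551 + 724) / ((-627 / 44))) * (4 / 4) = -12.14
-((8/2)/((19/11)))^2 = -1936/361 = -5.36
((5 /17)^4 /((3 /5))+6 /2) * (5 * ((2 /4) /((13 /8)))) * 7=105673960 /3257319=32.44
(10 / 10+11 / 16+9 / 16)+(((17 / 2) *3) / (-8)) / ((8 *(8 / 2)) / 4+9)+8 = 161 / 16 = 10.06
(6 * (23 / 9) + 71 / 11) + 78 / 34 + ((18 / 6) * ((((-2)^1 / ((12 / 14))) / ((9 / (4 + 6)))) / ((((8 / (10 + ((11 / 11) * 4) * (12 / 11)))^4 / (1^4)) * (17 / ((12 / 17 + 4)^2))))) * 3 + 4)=-62102723864 / 215793699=-287.79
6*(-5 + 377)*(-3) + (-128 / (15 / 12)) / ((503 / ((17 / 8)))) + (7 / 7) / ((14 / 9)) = -235758757 / 35210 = -6695.79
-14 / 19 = -0.74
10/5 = 2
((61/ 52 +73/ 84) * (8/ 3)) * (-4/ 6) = -8920/ 2457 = -3.63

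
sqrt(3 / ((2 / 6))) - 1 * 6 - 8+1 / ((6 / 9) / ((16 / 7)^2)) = -155 / 49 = -3.16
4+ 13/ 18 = 85/ 18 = 4.72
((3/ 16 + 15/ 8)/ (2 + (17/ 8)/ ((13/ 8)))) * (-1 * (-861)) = 369369/ 688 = 536.87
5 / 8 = 0.62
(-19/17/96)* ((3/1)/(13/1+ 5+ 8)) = -19/14144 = -0.00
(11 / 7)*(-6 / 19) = -66 / 133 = -0.50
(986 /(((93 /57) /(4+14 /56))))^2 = 25357059121 /3844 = 6596529.43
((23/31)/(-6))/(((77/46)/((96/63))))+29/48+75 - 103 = -27.51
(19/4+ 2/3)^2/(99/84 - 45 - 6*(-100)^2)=-29575/60524172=-0.00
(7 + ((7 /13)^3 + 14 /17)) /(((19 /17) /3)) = 894096 /41743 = 21.42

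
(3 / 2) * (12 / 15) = 6 / 5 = 1.20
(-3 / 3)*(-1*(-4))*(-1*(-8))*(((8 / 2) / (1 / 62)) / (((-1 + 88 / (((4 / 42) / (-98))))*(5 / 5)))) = 0.09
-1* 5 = -5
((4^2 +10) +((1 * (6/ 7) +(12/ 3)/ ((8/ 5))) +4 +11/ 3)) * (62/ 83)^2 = 2988710/ 144669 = 20.66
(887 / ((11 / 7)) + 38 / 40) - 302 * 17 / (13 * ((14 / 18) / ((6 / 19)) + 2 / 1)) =476.92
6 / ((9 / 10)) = 20 / 3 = 6.67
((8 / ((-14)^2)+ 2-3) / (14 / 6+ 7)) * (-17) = 2397 / 1372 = 1.75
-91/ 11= -8.27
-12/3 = -4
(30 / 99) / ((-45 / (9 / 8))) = -1 / 132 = -0.01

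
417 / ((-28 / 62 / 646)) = -4175421 / 7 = -596488.71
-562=-562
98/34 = 49/17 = 2.88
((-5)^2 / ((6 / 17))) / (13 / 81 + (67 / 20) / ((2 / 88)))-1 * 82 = -9743593 / 119524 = -81.52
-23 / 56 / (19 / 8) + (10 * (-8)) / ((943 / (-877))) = 9309591 / 125419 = 74.23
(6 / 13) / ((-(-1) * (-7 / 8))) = -48 / 91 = -0.53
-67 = -67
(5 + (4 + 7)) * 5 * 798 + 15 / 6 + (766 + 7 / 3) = 387665 / 6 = 64610.83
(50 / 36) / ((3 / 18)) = 8.33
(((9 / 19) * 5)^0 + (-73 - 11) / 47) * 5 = -185 / 47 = -3.94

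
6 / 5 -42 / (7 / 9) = -264 / 5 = -52.80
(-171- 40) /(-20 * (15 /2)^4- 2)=844 /253133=0.00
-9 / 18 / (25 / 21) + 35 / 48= 371 / 1200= 0.31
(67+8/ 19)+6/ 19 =1287/ 19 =67.74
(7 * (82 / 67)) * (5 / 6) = 1435 / 201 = 7.14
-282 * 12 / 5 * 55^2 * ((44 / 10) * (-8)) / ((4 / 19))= 342311904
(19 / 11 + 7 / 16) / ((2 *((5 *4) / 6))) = 1143 / 3520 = 0.32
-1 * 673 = -673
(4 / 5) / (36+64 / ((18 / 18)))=0.01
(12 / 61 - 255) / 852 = -5181 / 17324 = -0.30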